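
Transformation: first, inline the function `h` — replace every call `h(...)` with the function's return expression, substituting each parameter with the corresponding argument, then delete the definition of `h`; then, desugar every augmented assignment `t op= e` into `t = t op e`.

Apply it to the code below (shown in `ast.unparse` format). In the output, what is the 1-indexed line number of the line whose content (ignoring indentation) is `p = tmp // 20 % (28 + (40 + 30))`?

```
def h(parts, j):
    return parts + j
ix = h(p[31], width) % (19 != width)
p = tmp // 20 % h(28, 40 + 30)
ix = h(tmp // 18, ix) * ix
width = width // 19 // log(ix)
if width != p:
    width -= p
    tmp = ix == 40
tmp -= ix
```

2

Transformed code:
ix = (p[31] + width) % (19 != width)
p = tmp // 20 % (28 + (40 + 30))
ix = (tmp // 18 + ix) * ix
width = width // 19 // log(ix)
if width != p:
    width = width - p
    tmp = ix == 40
tmp = tmp - ix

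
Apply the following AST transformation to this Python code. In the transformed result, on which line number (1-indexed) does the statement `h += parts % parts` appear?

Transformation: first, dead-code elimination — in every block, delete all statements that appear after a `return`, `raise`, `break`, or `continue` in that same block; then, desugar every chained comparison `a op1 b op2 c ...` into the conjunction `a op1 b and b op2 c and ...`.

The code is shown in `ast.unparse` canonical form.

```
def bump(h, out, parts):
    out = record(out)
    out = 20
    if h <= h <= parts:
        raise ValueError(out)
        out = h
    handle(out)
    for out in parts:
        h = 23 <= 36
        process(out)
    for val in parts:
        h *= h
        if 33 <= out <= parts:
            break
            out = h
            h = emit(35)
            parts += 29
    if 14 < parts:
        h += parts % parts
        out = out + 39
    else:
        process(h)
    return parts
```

15

Transformed code:
def bump(h, out, parts):
    out = record(out)
    out = 20
    if h <= h and h <= parts:
        raise ValueError(out)
    handle(out)
    for out in parts:
        h = 23 <= 36
        process(out)
    for val in parts:
        h *= h
        if 33 <= out and out <= parts:
            break
    if 14 < parts:
        h += parts % parts
        out = out + 39
    else:
        process(h)
    return parts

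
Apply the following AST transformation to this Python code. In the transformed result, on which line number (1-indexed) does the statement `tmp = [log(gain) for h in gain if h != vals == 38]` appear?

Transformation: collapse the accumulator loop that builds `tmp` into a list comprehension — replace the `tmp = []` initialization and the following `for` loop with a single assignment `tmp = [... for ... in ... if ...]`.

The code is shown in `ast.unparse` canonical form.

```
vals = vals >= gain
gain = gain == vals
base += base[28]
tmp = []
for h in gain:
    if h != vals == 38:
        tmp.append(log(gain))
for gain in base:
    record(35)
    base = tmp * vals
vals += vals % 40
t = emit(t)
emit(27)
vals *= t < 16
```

4

Transformed code:
vals = vals >= gain
gain = gain == vals
base += base[28]
tmp = [log(gain) for h in gain if h != vals == 38]
for gain in base:
    record(35)
    base = tmp * vals
vals += vals % 40
t = emit(t)
emit(27)
vals *= t < 16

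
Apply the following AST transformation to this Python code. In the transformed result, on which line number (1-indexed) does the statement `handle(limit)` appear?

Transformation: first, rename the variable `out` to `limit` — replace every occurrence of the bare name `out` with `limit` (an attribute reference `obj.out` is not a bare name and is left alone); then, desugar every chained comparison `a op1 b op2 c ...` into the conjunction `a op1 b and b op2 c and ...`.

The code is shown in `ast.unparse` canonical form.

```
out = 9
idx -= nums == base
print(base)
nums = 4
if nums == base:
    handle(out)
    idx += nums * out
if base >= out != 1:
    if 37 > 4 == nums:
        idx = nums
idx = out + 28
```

Transformed code:
limit = 9
idx -= nums == base
print(base)
nums = 4
if nums == base:
    handle(limit)
    idx += nums * limit
if base >= limit and limit != 1:
    if 37 > 4 and 4 == nums:
        idx = nums
idx = limit + 28

6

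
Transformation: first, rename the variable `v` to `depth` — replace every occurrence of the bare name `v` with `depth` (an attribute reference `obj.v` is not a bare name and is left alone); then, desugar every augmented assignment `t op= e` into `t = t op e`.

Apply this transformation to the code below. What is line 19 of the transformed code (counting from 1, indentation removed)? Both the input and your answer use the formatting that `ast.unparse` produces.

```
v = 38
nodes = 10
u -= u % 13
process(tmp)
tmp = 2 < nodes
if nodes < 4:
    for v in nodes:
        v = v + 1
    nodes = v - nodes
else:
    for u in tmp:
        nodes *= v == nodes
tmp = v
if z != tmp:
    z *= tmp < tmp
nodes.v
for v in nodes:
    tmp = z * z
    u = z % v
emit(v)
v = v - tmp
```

u = z % depth

Transformed code:
depth = 38
nodes = 10
u = u - u % 13
process(tmp)
tmp = 2 < nodes
if nodes < 4:
    for depth in nodes:
        depth = depth + 1
    nodes = depth - nodes
else:
    for u in tmp:
        nodes = nodes * (depth == nodes)
tmp = depth
if z != tmp:
    z = z * (tmp < tmp)
nodes.v
for depth in nodes:
    tmp = z * z
    u = z % depth
emit(depth)
depth = depth - tmp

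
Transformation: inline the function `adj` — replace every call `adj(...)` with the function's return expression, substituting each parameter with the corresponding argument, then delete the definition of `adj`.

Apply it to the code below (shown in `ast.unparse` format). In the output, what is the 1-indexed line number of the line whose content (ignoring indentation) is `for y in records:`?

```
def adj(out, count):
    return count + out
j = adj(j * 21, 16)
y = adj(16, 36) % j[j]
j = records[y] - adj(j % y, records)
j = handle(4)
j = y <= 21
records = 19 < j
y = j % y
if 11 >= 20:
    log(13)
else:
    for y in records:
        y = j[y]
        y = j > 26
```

Transformed code:
j = 16 + j * 21
y = (36 + 16) % j[j]
j = records[y] - (records + j % y)
j = handle(4)
j = y <= 21
records = 19 < j
y = j % y
if 11 >= 20:
    log(13)
else:
    for y in records:
        y = j[y]
        y = j > 26

11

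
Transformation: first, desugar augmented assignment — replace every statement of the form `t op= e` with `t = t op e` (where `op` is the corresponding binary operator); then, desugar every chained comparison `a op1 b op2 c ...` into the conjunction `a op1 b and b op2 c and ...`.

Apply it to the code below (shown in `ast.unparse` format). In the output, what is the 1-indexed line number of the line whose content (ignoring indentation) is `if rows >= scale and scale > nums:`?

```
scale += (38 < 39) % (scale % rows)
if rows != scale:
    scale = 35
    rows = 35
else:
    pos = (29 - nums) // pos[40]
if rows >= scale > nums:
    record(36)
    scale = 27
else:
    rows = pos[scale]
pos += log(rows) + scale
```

Transformed code:
scale = scale + (38 < 39) % (scale % rows)
if rows != scale:
    scale = 35
    rows = 35
else:
    pos = (29 - nums) // pos[40]
if rows >= scale and scale > nums:
    record(36)
    scale = 27
else:
    rows = pos[scale]
pos = pos + (log(rows) + scale)

7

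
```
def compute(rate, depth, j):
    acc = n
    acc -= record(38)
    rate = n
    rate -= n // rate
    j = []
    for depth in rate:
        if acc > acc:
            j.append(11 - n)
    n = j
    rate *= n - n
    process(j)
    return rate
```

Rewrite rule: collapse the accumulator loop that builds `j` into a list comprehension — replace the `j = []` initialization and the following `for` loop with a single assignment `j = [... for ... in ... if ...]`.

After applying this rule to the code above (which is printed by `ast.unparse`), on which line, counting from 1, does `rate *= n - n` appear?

8

Transformed code:
def compute(rate, depth, j):
    acc = n
    acc -= record(38)
    rate = n
    rate -= n // rate
    j = [11 - n for depth in rate if acc > acc]
    n = j
    rate *= n - n
    process(j)
    return rate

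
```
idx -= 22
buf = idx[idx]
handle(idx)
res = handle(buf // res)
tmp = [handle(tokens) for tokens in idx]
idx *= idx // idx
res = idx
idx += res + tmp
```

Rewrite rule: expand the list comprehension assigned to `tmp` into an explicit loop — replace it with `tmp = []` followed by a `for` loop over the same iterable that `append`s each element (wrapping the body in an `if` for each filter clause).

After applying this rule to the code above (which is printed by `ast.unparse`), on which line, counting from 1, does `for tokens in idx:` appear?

6

Transformed code:
idx -= 22
buf = idx[idx]
handle(idx)
res = handle(buf // res)
tmp = []
for tokens in idx:
    tmp.append(handle(tokens))
idx *= idx // idx
res = idx
idx += res + tmp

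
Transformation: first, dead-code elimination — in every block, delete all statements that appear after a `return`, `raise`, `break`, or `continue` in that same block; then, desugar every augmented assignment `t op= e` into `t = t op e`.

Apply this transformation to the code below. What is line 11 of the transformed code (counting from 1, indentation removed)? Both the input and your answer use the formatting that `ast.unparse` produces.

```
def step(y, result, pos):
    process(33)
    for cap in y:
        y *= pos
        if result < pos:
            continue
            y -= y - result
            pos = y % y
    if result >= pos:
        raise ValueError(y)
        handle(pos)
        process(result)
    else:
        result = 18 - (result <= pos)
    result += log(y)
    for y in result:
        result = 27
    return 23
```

Transformed code:
def step(y, result, pos):
    process(33)
    for cap in y:
        y = y * pos
        if result < pos:
            continue
    if result >= pos:
        raise ValueError(y)
    else:
        result = 18 - (result <= pos)
    result = result + log(y)
    for y in result:
        result = 27
    return 23

result = result + log(y)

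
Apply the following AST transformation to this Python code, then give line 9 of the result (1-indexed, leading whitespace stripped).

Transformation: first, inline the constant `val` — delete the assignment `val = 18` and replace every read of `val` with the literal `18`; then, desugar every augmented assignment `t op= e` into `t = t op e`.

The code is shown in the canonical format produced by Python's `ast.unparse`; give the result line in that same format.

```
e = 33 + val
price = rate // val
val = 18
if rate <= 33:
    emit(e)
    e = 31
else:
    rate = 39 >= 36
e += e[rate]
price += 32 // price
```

Transformed code:
e = 33 + 18
price = rate // 18
if rate <= 33:
    emit(e)
    e = 31
else:
    rate = 39 >= 36
e = e + e[rate]
price = price + 32 // price

price = price + 32 // price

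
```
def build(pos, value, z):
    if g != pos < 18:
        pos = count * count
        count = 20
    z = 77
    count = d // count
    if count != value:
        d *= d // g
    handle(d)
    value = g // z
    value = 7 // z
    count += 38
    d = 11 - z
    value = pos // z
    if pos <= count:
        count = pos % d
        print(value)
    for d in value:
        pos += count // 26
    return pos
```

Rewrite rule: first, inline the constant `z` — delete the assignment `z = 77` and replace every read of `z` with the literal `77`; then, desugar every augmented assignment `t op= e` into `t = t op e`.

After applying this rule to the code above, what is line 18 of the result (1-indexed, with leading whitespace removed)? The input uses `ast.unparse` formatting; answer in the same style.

pos = pos + count // 26

Transformed code:
def build(pos, value, z):
    if g != pos < 18:
        pos = count * count
        count = 20
    count = d // count
    if count != value:
        d = d * (d // g)
    handle(d)
    value = g // 77
    value = 7 // 77
    count = count + 38
    d = 11 - 77
    value = pos // 77
    if pos <= count:
        count = pos % d
        print(value)
    for d in value:
        pos = pos + count // 26
    return pos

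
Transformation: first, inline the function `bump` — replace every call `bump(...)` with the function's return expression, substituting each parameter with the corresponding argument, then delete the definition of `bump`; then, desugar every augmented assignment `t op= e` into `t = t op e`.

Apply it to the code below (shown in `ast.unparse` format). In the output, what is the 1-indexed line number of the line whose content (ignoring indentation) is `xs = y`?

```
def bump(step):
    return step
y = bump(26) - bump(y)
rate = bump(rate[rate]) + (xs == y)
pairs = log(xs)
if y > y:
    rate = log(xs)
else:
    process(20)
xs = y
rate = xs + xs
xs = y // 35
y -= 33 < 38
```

Transformed code:
y = 26 - y
rate = rate[rate] + (xs == y)
pairs = log(xs)
if y > y:
    rate = log(xs)
else:
    process(20)
xs = y
rate = xs + xs
xs = y // 35
y = y - (33 < 38)

8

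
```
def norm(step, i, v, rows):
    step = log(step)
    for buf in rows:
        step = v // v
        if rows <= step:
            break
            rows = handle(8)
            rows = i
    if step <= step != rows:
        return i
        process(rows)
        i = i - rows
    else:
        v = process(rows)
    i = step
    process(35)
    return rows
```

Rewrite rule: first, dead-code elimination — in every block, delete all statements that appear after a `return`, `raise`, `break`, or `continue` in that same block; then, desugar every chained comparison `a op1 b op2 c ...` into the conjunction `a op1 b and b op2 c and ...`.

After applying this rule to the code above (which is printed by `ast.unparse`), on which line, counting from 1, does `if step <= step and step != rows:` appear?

Transformed code:
def norm(step, i, v, rows):
    step = log(step)
    for buf in rows:
        step = v // v
        if rows <= step:
            break
    if step <= step and step != rows:
        return i
    else:
        v = process(rows)
    i = step
    process(35)
    return rows

7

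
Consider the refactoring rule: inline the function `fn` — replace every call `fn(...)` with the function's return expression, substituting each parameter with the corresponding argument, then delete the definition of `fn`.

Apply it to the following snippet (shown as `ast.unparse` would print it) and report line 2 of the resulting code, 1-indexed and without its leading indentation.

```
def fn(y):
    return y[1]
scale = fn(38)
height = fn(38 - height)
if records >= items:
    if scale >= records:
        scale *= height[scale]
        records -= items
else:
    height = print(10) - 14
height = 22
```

Transformed code:
scale = 38[1]
height = (38 - height)[1]
if records >= items:
    if scale >= records:
        scale *= height[scale]
        records -= items
else:
    height = print(10) - 14
height = 22

height = (38 - height)[1]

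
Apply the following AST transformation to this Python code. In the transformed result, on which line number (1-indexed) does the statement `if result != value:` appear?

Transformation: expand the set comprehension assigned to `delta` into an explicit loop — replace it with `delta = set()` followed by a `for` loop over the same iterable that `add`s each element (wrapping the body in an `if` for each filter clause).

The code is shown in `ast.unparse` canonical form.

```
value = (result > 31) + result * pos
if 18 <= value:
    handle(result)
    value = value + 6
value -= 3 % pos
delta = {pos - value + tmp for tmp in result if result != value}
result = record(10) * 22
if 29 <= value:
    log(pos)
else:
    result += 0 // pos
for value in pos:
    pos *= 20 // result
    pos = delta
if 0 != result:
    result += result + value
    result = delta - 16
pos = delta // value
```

Transformed code:
value = (result > 31) + result * pos
if 18 <= value:
    handle(result)
    value = value + 6
value -= 3 % pos
delta = set()
for tmp in result:
    if result != value:
        delta.add(pos - value + tmp)
result = record(10) * 22
if 29 <= value:
    log(pos)
else:
    result += 0 // pos
for value in pos:
    pos *= 20 // result
    pos = delta
if 0 != result:
    result += result + value
    result = delta - 16
pos = delta // value

8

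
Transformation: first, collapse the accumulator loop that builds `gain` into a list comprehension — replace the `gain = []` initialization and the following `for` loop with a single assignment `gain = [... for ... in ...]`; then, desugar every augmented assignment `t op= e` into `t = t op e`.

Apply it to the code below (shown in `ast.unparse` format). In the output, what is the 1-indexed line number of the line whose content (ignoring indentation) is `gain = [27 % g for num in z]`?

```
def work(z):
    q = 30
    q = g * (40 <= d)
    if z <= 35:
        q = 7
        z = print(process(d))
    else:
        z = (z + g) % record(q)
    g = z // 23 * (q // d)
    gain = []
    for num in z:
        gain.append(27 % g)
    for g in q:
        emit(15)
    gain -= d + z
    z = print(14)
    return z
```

10

Transformed code:
def work(z):
    q = 30
    q = g * (40 <= d)
    if z <= 35:
        q = 7
        z = print(process(d))
    else:
        z = (z + g) % record(q)
    g = z // 23 * (q // d)
    gain = [27 % g for num in z]
    for g in q:
        emit(15)
    gain = gain - (d + z)
    z = print(14)
    return z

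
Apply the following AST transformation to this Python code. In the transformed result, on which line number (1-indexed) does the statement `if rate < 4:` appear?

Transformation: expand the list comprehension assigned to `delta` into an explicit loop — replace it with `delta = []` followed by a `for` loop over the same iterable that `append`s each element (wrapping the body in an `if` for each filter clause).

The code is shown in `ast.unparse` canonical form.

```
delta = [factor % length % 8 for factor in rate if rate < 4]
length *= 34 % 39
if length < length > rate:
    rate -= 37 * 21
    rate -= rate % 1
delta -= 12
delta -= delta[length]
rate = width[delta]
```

Transformed code:
delta = []
for factor in rate:
    if rate < 4:
        delta.append(factor % length % 8)
length *= 34 % 39
if length < length > rate:
    rate -= 37 * 21
    rate -= rate % 1
delta -= 12
delta -= delta[length]
rate = width[delta]

3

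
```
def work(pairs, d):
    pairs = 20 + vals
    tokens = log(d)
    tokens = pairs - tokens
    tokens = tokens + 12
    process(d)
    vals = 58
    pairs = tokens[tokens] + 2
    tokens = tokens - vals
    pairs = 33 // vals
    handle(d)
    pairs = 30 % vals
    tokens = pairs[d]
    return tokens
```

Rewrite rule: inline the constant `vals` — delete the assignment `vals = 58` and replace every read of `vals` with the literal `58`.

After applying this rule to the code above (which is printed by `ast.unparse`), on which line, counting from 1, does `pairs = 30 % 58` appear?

11

Transformed code:
def work(pairs, d):
    pairs = 20 + 58
    tokens = log(d)
    tokens = pairs - tokens
    tokens = tokens + 12
    process(d)
    pairs = tokens[tokens] + 2
    tokens = tokens - 58
    pairs = 33 // 58
    handle(d)
    pairs = 30 % 58
    tokens = pairs[d]
    return tokens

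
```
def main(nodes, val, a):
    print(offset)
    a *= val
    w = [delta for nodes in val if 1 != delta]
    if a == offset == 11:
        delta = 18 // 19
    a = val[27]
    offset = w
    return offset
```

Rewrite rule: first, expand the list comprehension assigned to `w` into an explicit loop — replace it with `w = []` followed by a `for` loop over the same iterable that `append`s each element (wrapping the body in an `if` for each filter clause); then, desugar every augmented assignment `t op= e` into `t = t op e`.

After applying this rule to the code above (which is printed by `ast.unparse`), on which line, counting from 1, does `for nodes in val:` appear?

5

Transformed code:
def main(nodes, val, a):
    print(offset)
    a = a * val
    w = []
    for nodes in val:
        if 1 != delta:
            w.append(delta)
    if a == offset == 11:
        delta = 18 // 19
    a = val[27]
    offset = w
    return offset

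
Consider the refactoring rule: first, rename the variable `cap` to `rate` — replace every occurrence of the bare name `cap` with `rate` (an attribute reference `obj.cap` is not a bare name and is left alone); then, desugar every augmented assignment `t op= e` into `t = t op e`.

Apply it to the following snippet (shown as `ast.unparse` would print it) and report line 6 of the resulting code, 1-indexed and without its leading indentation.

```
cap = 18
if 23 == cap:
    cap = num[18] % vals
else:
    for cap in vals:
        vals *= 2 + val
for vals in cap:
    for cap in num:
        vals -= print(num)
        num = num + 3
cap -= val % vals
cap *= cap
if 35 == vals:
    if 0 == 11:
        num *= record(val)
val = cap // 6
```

vals = vals * (2 + val)

Transformed code:
rate = 18
if 23 == rate:
    rate = num[18] % vals
else:
    for rate in vals:
        vals = vals * (2 + val)
for vals in rate:
    for rate in num:
        vals = vals - print(num)
        num = num + 3
rate = rate - val % vals
rate = rate * rate
if 35 == vals:
    if 0 == 11:
        num = num * record(val)
val = rate // 6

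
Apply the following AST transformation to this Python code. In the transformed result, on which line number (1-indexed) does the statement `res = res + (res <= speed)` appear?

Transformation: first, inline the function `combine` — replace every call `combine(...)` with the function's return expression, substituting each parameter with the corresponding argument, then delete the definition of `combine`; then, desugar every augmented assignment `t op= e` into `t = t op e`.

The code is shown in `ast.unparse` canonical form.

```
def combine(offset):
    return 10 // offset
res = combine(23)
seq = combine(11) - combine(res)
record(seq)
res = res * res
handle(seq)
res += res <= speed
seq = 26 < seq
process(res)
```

Transformed code:
res = 10 // 23
seq = 10 // 11 - 10 // res
record(seq)
res = res * res
handle(seq)
res = res + (res <= speed)
seq = 26 < seq
process(res)

6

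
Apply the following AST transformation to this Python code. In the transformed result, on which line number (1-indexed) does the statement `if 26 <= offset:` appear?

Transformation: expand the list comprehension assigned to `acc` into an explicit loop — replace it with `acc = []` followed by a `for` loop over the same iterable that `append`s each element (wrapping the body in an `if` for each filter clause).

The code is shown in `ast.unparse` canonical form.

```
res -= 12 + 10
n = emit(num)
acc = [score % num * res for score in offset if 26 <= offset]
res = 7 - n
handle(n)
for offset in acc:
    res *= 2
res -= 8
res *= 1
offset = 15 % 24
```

5

Transformed code:
res -= 12 + 10
n = emit(num)
acc = []
for score in offset:
    if 26 <= offset:
        acc.append(score % num * res)
res = 7 - n
handle(n)
for offset in acc:
    res *= 2
res -= 8
res *= 1
offset = 15 % 24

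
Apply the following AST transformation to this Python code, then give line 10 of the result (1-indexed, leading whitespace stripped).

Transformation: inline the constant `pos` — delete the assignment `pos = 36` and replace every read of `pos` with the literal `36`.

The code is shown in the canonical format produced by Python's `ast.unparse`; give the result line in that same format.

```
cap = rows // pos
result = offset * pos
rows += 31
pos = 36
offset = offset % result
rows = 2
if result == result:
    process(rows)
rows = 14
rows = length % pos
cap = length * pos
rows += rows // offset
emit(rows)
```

cap = length * 36

Transformed code:
cap = rows // 36
result = offset * 36
rows += 31
offset = offset % result
rows = 2
if result == result:
    process(rows)
rows = 14
rows = length % 36
cap = length * 36
rows += rows // offset
emit(rows)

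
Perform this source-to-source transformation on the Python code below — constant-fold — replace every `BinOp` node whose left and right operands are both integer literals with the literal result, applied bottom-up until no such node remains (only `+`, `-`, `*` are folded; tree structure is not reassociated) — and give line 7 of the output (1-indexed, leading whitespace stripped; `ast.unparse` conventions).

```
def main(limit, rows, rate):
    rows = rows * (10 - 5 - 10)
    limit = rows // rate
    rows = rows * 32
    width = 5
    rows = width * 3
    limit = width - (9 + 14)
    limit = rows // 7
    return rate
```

Transformed code:
def main(limit, rows, rate):
    rows = rows * -5
    limit = rows // rate
    rows = rows * 32
    width = 5
    rows = width * 3
    limit = width - 23
    limit = rows // 7
    return rate

limit = width - 23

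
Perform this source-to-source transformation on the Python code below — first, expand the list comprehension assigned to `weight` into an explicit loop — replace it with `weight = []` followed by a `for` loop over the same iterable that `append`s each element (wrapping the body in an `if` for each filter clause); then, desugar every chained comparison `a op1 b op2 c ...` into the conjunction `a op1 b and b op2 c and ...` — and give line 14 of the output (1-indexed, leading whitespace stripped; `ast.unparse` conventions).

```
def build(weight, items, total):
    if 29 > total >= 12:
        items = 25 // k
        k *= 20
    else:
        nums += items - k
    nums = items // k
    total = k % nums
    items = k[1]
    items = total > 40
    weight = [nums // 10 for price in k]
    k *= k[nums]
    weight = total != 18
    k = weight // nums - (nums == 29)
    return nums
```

Transformed code:
def build(weight, items, total):
    if 29 > total and total >= 12:
        items = 25 // k
        k *= 20
    else:
        nums += items - k
    nums = items // k
    total = k % nums
    items = k[1]
    items = total > 40
    weight = []
    for price in k:
        weight.append(nums // 10)
    k *= k[nums]
    weight = total != 18
    k = weight // nums - (nums == 29)
    return nums

k *= k[nums]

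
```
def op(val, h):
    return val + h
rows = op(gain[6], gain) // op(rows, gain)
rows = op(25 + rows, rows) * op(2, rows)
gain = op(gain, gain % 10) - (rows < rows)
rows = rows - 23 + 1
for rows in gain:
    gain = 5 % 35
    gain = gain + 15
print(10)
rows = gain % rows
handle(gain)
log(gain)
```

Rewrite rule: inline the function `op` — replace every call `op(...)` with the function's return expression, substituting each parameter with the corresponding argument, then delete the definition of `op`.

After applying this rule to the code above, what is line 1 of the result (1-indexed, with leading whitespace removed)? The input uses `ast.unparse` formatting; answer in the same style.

Transformed code:
rows = (gain[6] + gain) // (rows + gain)
rows = (25 + rows + rows) * (2 + rows)
gain = gain + gain % 10 - (rows < rows)
rows = rows - 23 + 1
for rows in gain:
    gain = 5 % 35
    gain = gain + 15
print(10)
rows = gain % rows
handle(gain)
log(gain)

rows = (gain[6] + gain) // (rows + gain)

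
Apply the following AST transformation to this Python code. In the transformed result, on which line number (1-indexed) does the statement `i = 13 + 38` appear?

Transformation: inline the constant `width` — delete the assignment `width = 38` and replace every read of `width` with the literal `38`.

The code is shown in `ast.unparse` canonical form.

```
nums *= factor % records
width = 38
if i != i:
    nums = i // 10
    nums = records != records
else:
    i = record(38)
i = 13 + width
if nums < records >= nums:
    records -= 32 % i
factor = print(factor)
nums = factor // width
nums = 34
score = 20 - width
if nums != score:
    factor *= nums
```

7

Transformed code:
nums *= factor % records
if i != i:
    nums = i // 10
    nums = records != records
else:
    i = record(38)
i = 13 + 38
if nums < records >= nums:
    records -= 32 % i
factor = print(factor)
nums = factor // 38
nums = 34
score = 20 - 38
if nums != score:
    factor *= nums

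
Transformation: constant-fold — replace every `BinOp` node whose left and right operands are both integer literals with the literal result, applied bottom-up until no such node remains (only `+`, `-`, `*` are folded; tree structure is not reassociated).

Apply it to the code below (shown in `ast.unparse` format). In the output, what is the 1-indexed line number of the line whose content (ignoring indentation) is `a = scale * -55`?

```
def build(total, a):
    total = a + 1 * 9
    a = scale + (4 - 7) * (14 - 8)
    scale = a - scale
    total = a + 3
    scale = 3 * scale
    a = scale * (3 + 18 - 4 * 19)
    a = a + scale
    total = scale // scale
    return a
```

Transformed code:
def build(total, a):
    total = a + 9
    a = scale + -18
    scale = a - scale
    total = a + 3
    scale = 3 * scale
    a = scale * -55
    a = a + scale
    total = scale // scale
    return a

7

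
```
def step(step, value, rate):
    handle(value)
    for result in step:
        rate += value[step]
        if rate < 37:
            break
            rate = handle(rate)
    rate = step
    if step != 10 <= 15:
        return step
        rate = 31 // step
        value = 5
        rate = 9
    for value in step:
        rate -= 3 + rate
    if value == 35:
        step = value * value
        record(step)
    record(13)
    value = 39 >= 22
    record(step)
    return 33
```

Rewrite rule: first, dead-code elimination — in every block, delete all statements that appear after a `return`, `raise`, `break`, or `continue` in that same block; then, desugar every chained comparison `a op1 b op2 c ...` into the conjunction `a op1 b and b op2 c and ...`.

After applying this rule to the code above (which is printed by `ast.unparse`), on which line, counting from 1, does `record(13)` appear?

15

Transformed code:
def step(step, value, rate):
    handle(value)
    for result in step:
        rate += value[step]
        if rate < 37:
            break
    rate = step
    if step != 10 and 10 <= 15:
        return step
    for value in step:
        rate -= 3 + rate
    if value == 35:
        step = value * value
        record(step)
    record(13)
    value = 39 >= 22
    record(step)
    return 33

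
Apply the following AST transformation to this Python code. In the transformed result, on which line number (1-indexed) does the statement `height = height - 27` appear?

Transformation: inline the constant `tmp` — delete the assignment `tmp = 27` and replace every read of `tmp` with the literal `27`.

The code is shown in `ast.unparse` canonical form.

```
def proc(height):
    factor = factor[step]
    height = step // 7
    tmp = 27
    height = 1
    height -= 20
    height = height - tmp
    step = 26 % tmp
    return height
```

6

Transformed code:
def proc(height):
    factor = factor[step]
    height = step // 7
    height = 1
    height -= 20
    height = height - 27
    step = 26 % 27
    return height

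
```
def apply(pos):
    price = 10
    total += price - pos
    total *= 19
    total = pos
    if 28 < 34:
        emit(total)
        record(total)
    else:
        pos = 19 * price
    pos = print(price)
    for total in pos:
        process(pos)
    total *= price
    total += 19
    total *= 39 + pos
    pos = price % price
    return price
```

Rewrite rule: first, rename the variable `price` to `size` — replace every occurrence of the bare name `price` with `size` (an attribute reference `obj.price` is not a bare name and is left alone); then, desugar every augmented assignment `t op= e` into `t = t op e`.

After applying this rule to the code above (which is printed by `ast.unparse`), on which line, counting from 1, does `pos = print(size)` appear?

11

Transformed code:
def apply(pos):
    size = 10
    total = total + (size - pos)
    total = total * 19
    total = pos
    if 28 < 34:
        emit(total)
        record(total)
    else:
        pos = 19 * size
    pos = print(size)
    for total in pos:
        process(pos)
    total = total * size
    total = total + 19
    total = total * (39 + pos)
    pos = size % size
    return size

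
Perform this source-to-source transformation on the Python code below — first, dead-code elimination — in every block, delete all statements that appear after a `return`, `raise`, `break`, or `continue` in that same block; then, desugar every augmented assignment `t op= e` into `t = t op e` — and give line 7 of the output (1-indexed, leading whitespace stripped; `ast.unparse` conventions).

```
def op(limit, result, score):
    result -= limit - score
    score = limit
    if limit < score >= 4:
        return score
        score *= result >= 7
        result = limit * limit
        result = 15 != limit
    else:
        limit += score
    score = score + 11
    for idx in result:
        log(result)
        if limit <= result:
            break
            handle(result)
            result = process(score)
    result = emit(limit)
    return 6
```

limit = limit + score

Transformed code:
def op(limit, result, score):
    result = result - (limit - score)
    score = limit
    if limit < score >= 4:
        return score
    else:
        limit = limit + score
    score = score + 11
    for idx in result:
        log(result)
        if limit <= result:
            break
    result = emit(limit)
    return 6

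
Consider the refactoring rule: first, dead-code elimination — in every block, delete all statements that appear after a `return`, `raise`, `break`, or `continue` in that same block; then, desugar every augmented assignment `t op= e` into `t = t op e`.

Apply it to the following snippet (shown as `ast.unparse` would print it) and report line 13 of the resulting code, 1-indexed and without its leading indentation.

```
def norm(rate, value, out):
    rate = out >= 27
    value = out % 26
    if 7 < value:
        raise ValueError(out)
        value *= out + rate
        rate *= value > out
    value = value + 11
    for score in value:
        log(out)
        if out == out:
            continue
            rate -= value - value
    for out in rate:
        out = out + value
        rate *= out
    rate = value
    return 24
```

Transformed code:
def norm(rate, value, out):
    rate = out >= 27
    value = out % 26
    if 7 < value:
        raise ValueError(out)
    value = value + 11
    for score in value:
        log(out)
        if out == out:
            continue
    for out in rate:
        out = out + value
        rate = rate * out
    rate = value
    return 24

rate = rate * out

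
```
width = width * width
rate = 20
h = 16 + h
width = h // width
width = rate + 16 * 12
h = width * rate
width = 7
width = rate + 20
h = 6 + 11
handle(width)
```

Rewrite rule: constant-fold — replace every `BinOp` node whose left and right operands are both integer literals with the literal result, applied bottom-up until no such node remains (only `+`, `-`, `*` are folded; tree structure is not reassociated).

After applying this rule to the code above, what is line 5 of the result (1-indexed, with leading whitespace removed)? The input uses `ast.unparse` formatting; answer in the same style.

Transformed code:
width = width * width
rate = 20
h = 16 + h
width = h // width
width = rate + 192
h = width * rate
width = 7
width = rate + 20
h = 17
handle(width)

width = rate + 192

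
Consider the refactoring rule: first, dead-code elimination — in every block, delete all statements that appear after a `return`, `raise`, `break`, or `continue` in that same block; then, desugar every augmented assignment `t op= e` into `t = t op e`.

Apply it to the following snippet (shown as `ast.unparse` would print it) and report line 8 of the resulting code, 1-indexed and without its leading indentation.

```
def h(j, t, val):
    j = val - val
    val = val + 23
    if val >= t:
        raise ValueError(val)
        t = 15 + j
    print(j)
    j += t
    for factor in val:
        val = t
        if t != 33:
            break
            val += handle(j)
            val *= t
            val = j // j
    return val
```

for factor in val:

Transformed code:
def h(j, t, val):
    j = val - val
    val = val + 23
    if val >= t:
        raise ValueError(val)
    print(j)
    j = j + t
    for factor in val:
        val = t
        if t != 33:
            break
    return val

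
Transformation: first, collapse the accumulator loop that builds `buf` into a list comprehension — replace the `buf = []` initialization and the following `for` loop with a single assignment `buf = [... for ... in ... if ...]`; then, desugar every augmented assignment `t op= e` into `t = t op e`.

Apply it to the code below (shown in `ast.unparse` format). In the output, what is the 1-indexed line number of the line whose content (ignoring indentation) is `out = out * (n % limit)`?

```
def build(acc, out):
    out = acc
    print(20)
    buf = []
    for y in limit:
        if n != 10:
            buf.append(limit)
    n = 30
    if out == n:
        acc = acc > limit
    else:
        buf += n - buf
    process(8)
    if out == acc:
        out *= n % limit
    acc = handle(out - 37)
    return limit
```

12

Transformed code:
def build(acc, out):
    out = acc
    print(20)
    buf = [limit for y in limit if n != 10]
    n = 30
    if out == n:
        acc = acc > limit
    else:
        buf = buf + (n - buf)
    process(8)
    if out == acc:
        out = out * (n % limit)
    acc = handle(out - 37)
    return limit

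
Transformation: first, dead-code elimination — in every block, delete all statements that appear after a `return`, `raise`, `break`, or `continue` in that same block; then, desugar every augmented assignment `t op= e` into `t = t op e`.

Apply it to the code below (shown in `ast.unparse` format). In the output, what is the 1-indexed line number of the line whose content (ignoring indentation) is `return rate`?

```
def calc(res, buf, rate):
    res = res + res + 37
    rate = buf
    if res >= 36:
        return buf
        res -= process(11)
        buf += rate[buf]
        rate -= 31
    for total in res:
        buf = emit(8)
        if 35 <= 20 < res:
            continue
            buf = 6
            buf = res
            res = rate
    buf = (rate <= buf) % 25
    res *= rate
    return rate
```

Transformed code:
def calc(res, buf, rate):
    res = res + res + 37
    rate = buf
    if res >= 36:
        return buf
    for total in res:
        buf = emit(8)
        if 35 <= 20 < res:
            continue
    buf = (rate <= buf) % 25
    res = res * rate
    return rate

12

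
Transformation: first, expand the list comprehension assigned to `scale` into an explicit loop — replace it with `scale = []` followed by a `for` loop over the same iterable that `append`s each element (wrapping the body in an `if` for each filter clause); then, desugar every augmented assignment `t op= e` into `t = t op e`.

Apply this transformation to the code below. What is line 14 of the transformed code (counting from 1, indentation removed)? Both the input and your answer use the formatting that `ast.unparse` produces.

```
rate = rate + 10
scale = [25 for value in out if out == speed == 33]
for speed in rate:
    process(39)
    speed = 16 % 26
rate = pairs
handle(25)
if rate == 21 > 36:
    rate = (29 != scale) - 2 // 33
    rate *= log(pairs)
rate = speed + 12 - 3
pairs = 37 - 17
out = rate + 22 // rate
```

rate = speed + 12 - 3

Transformed code:
rate = rate + 10
scale = []
for value in out:
    if out == speed == 33:
        scale.append(25)
for speed in rate:
    process(39)
    speed = 16 % 26
rate = pairs
handle(25)
if rate == 21 > 36:
    rate = (29 != scale) - 2 // 33
    rate = rate * log(pairs)
rate = speed + 12 - 3
pairs = 37 - 17
out = rate + 22 // rate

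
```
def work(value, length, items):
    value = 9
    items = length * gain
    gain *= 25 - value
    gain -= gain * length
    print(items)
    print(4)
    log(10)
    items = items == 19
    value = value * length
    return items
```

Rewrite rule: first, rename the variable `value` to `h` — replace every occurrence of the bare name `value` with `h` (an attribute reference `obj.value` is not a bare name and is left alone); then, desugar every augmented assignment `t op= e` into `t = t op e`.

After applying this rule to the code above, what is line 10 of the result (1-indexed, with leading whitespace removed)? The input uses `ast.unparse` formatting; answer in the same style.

h = h * length

Transformed code:
def work(h, length, items):
    h = 9
    items = length * gain
    gain = gain * (25 - h)
    gain = gain - gain * length
    print(items)
    print(4)
    log(10)
    items = items == 19
    h = h * length
    return items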